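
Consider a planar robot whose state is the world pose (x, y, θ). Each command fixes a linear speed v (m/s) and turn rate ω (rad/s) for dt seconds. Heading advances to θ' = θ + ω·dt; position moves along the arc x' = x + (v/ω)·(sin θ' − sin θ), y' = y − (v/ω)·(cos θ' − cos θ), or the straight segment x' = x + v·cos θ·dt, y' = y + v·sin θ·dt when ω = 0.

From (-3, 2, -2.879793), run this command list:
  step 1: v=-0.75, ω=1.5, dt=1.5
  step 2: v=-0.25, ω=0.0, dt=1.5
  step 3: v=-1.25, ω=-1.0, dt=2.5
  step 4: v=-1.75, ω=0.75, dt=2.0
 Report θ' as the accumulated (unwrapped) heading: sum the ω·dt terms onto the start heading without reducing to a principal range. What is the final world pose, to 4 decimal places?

(-0.1148, 7.5636, -1.6298)

step 1: θ'=-0.6298 (R=-0.5000) → pose (-2.8349, 2.8870, -0.6298)
step 2: θ'=-0.6298 (straight) → pose (-3.1380, 3.1079, -0.6298)
step 3: θ'=-3.1298 (R=1.2500) → pose (-2.4165, 5.3680, -3.1298)
step 4: θ'=-1.6298 (R=-2.3333) → pose (-0.1148, 7.5636, -1.6298)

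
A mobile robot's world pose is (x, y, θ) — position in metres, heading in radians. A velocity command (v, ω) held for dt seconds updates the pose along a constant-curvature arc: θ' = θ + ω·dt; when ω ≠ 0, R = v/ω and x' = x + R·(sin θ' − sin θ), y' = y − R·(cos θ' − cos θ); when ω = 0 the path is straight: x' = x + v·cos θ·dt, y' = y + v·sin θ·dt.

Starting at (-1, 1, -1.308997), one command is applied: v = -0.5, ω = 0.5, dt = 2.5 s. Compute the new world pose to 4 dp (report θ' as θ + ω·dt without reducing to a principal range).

(-1.9070, 1.7394, -0.0590)

θ' = -1.3090 + 0.5·2.5 = -0.0590
R = v/ω = -0.5/0.5 = -1.0000
x' = -1 + -1.0000·(sin -0.0590 − sin -1.3090) = -1.9070
y' = 1 − -1.0000·(cos -0.0590 − cos -1.3090) = 1.7394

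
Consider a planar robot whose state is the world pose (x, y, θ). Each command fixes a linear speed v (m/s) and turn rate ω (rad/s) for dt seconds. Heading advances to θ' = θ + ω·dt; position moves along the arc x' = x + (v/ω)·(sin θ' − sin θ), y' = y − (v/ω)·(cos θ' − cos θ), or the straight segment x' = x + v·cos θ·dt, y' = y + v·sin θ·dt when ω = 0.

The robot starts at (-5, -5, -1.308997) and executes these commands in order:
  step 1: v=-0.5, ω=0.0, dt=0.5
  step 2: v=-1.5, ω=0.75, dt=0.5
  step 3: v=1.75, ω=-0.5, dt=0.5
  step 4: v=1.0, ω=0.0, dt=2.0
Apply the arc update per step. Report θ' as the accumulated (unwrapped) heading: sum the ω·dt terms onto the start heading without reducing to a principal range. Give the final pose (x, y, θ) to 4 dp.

step 1: θ'=-1.3090 (straight) → pose (-5.0647, -4.7585, -1.3090)
step 2: θ'=-0.9340 (R=-2.0000) → pose (-5.3886, -4.0869, -0.9340)
step 3: θ'=-1.1840 (R=-3.5000) → pose (-4.9611, -4.8478, -1.1840)
step 4: θ'=-1.1840 (straight) → pose (-4.2067, -6.7000, -1.1840)

(-4.2067, -6.7000, -1.1840)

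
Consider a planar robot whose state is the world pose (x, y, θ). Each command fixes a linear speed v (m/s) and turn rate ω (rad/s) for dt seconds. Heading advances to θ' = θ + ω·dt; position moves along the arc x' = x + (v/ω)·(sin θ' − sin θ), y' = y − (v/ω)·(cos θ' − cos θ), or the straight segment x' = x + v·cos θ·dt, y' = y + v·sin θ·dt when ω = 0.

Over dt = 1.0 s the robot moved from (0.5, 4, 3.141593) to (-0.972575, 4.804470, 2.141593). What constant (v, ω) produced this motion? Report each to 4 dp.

v = 1.7500, ω = -1.0000

Δθ = 2.141593 − 3.141593 = -1.000000
ω = Δθ/dt = -1.000000/1.0 = -1.0000
R = Δx/(sin θ' − sin θ) = -1.7500
v = R·ω = -1.7500·-1.0000 = 1.7500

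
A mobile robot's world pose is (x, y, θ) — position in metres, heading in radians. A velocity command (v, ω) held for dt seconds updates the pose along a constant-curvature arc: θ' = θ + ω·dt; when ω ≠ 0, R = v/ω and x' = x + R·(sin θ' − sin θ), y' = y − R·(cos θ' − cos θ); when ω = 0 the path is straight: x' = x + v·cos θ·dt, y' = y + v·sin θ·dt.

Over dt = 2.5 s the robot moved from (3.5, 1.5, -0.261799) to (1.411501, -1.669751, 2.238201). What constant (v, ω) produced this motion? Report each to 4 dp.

v = -2.0000, ω = 1.0000

Δθ = 2.238201 − -0.261799 = 2.500000
ω = Δθ/dt = 2.500000/2.5 = 1.0000
R = −Δy/(cos θ' − cos θ) = -2.0000
v = R·ω = -2.0000·1.0000 = -2.0000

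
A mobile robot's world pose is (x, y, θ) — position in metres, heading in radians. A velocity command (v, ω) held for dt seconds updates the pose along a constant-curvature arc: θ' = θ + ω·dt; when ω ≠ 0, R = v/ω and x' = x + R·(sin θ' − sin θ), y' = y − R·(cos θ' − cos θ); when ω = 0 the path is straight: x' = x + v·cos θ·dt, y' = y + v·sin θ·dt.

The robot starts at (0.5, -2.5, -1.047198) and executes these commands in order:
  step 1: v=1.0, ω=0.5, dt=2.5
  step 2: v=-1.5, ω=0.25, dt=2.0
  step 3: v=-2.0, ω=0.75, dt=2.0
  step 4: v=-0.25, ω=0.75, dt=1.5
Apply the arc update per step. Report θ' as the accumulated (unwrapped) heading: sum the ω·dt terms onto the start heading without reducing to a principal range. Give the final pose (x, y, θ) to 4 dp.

(-0.1321, -8.4986, 3.3278)

step 1: θ'=0.2028 (R=2.0000) → pose (2.6349, -3.4590, 0.2028)
step 2: θ'=0.7028 (R=-6.0000) → pose (-0.0348, -4.7578, 0.7028)
step 3: θ'=2.2028 (R=-2.6667) → pose (-0.4627, -8.3680, 2.2028)
step 4: θ'=3.3278 (R=-0.3333) → pose (-0.1321, -8.4986, 3.3278)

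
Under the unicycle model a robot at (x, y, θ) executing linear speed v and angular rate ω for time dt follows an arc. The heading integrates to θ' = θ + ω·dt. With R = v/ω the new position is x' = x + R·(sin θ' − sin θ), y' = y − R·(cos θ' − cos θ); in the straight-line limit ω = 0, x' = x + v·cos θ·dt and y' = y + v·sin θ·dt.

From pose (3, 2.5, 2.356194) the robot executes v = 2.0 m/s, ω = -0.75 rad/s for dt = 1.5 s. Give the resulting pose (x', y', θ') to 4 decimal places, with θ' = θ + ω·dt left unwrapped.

θ' = 2.3562 + -0.75·1.5 = 1.2312
R = v/ω = 2.0/-0.75 = -2.6667
x' = 3 + -2.6667·(sin 1.2312 − sin 2.3562) = 2.3713
y' = 2.5 − -2.6667·(cos 1.2312 − cos 2.3562) = 5.2739

(2.3713, 5.2739, 1.2312)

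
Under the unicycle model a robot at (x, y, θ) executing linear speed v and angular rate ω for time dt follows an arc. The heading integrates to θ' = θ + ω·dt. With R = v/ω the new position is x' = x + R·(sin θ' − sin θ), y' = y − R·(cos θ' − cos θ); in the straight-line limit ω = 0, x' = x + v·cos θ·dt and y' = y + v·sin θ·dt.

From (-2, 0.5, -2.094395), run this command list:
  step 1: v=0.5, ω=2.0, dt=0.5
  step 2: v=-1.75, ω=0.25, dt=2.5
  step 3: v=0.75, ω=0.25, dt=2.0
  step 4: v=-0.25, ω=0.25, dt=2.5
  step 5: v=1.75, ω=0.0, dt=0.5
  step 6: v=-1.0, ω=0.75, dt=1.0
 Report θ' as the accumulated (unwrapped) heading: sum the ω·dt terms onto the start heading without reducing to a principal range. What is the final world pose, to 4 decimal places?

step 1: θ'=-1.0944 (R=0.2500) → pose (-2.0057, 0.2604, -1.0944)
step 2: θ'=-0.4694 (R=-7.0000) → pose (-5.0598, 3.2932, -0.4694)
step 3: θ'=0.0306 (R=3.0000) → pose (-3.6109, 2.9701, 0.0306)
step 4: θ'=0.6556 (R=-1.0000) → pose (-4.1900, 2.7632, 0.6556)
step 5: θ'=0.6556 (straight) → pose (-3.4964, 3.2967, 0.6556)
step 6: θ'=1.4056 (R=-1.3333) → pose (-3.9987, 2.4590, 1.4056)

(-3.9987, 2.4590, 1.4056)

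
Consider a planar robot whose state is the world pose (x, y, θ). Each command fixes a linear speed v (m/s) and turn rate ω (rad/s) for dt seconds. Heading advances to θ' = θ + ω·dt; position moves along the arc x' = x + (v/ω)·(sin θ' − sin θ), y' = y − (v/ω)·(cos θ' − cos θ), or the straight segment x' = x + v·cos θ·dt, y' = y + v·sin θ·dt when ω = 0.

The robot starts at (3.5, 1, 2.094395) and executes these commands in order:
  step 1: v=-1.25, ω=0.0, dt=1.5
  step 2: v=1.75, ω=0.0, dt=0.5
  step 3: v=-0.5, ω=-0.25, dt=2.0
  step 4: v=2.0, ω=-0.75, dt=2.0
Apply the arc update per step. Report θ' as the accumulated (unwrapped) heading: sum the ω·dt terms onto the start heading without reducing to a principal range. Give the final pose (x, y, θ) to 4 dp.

(6.6820, 1.8989, 0.0944)

step 1: θ'=2.0944 (straight) → pose (4.4375, -0.6238, 2.0944)
step 2: θ'=2.0944 (straight) → pose (4.0000, 0.1340, 2.0944)
step 3: θ'=1.5944 (R=2.0000) → pose (4.2674, -0.8188, 1.5944)
step 4: θ'=0.0944 (R=-2.6667) → pose (6.6820, 1.8989, 0.0944)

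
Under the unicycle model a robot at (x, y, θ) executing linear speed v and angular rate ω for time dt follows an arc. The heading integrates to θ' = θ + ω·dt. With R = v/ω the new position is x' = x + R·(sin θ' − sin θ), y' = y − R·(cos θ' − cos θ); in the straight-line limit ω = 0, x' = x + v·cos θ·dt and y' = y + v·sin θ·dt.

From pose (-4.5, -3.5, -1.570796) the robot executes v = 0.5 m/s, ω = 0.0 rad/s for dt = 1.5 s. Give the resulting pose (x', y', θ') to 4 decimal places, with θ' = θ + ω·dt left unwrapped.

θ' = -1.5708 + 0.0·1.5 = -1.5708
ω = 0 → straight: x' = -4.5 + 0.5·cos(-1.5708)·1.5 = -4.5000
y' = -3.5 + 0.5·sin(-1.5708)·1.5 = -4.2500

(-4.5000, -4.2500, -1.5708)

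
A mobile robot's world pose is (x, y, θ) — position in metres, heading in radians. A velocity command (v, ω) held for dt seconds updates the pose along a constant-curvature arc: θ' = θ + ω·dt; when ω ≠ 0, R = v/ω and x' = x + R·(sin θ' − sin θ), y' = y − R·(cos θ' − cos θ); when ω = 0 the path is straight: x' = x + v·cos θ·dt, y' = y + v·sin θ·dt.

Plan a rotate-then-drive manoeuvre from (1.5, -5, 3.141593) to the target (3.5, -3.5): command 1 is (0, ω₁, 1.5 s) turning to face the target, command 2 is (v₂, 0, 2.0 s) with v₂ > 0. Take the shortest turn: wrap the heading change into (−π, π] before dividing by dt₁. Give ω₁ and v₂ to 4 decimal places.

heading to target = atan2(-3.5−-5, 3.5−1.5) = 0.6435
Δθ = wrap(0.6435 − 3.1416) = -2.4981; ω₁ = Δθ/dt₁ = -1.6654
distance = √((3.5−1.5)² + (-3.5−-5)²) = 2.5000; v₂ = distance/dt₂ = 1.2500

ω₁ = -1.6654, v₂ = 1.2500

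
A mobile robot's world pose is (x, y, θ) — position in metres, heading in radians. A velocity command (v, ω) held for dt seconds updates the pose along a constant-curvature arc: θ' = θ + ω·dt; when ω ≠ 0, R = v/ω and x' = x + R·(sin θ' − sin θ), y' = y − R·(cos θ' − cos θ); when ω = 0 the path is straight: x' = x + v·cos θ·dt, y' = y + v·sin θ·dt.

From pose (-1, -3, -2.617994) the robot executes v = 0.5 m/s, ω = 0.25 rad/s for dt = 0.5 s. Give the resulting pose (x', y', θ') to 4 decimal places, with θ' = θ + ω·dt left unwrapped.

(-1.2081, -3.1382, -2.4930)

θ' = -2.6180 + 0.25·0.5 = -2.4930
R = v/ω = 0.5/0.25 = 2.0000
x' = -1 + 2.0000·(sin -2.4930 − sin -2.6180) = -1.2081
y' = -3 − 2.0000·(cos -2.4930 − cos -2.6180) = -3.1382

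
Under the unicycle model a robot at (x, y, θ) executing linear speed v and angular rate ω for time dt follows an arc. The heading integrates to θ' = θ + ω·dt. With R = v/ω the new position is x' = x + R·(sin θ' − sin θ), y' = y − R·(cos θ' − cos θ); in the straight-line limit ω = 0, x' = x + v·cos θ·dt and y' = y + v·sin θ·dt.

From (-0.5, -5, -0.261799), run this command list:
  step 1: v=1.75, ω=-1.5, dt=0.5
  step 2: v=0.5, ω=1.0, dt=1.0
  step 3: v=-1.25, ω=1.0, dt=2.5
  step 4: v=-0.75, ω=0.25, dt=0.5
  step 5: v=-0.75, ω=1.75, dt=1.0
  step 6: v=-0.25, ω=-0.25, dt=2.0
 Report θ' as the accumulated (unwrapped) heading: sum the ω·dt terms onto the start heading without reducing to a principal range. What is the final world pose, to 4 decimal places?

step 1: θ'=-1.0118 (R=-1.1667) → pose (0.1871, -5.5082, -1.0118)
step 2: θ'=-0.0118 (R=0.5000) → pose (0.6051, -5.7430, -0.0118)
step 3: θ'=2.4882 (R=-1.2500) → pose (-0.1695, -7.9854, 2.4882)
step 4: θ'=2.6132 (R=-3.0000) → pose (0.1417, -8.1942, 2.6132)
step 5: θ'=4.3632 (R=-0.4286) → pose (0.7605, -7.9707, 4.3632)
step 6: θ'=3.8632 (R=1.0000) → pose (1.0396, -7.5621, 3.8632)

(1.0396, -7.5621, 3.8632)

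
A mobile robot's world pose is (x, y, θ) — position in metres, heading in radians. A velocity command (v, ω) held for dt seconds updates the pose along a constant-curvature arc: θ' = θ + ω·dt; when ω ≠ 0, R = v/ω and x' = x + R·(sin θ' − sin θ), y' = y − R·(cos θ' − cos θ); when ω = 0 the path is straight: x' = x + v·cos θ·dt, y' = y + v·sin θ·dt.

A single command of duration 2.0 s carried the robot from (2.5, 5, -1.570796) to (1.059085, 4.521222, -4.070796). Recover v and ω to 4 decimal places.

Δθ = -4.070796 − -1.570796 = -2.500000
ω = Δθ/dt = -2.500000/2.0 = -1.2500
R = Δx/(sin θ' − sin θ) = -0.8000
v = R·ω = -0.8000·-1.2500 = 1.0000

v = 1.0000, ω = -1.2500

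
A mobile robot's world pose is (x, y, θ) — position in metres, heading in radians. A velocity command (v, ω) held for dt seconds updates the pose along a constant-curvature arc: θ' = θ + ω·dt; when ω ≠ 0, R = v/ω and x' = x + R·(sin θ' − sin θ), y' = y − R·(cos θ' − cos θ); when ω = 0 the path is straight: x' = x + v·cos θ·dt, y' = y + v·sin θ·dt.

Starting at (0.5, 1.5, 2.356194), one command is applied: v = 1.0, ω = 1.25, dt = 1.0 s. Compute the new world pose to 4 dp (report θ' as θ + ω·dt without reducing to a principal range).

θ' = 2.3562 + 1.25·1.0 = 3.6062
R = v/ω = 1.0/1.25 = 0.8000
x' = 0.5 + 0.8000·(sin 3.6062 − sin 2.3562) = -0.4241
y' = 1.5 − 0.8000·(cos 3.6062 − cos 2.3562) = 1.6495

(-0.4241, 1.6495, 3.6062)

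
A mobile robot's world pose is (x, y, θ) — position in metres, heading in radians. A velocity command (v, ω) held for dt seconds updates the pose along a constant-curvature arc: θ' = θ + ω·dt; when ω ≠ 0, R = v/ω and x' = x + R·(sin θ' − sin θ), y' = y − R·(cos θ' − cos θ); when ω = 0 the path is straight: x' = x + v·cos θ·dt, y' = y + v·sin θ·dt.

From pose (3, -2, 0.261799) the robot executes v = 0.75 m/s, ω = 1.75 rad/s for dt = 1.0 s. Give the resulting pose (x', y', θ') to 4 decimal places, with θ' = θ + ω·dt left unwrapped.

(3.2766, -1.4031, 2.0118)

θ' = 0.2618 + 1.75·1.0 = 2.0118
R = v/ω = 0.75/1.75 = 0.4286
x' = 3 + 0.4286·(sin 2.0118 − sin 0.2618) = 3.2766
y' = -2 − 0.4286·(cos 2.0118 − cos 0.2618) = -1.4031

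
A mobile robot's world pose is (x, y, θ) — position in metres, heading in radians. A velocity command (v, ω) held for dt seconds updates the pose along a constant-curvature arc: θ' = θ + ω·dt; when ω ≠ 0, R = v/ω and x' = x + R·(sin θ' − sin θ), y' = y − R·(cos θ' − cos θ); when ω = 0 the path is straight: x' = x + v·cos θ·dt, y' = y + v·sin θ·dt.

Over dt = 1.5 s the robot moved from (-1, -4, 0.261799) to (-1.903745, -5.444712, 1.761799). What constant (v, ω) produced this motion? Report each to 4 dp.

Δθ = 1.761799 − 0.261799 = 1.500000
ω = Δθ/dt = 1.500000/1.5 = 1.0000
R = −Δy/(cos θ' − cos θ) = -1.2500
v = R·ω = -1.2500·1.0000 = -1.2500

v = -1.2500, ω = 1.0000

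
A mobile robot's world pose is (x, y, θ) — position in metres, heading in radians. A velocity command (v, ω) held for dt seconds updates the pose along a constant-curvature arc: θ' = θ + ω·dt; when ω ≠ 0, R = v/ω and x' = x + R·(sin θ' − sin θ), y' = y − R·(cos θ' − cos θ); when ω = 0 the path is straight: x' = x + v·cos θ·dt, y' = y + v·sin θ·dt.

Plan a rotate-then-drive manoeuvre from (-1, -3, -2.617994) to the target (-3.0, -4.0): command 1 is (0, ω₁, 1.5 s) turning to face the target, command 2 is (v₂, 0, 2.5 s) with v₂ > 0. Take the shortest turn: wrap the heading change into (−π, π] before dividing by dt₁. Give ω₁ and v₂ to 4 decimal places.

ω₁ = -0.0400, v₂ = 0.8944

heading to target = atan2(-4−-3, -3−-1) = -2.6779
Δθ = wrap(-2.6779 − -2.6180) = -0.0600; ω₁ = Δθ/dt₁ = -0.0400
distance = √((-3−-1)² + (-4−-3)²) = 2.2361; v₂ = distance/dt₂ = 0.8944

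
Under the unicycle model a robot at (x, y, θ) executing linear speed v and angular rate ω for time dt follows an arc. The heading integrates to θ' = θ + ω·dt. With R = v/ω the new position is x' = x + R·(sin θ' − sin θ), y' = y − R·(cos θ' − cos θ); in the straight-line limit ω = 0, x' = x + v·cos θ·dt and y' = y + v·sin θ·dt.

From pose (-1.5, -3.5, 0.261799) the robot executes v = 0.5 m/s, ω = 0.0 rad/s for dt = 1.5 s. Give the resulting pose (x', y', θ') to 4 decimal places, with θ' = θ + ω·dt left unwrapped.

θ' = 0.2618 + 0.0·1.5 = 0.2618
ω = 0 → straight: x' = -1.5 + 0.5·cos(0.2618)·1.5 = -0.7756
y' = -3.5 + 0.5·sin(0.2618)·1.5 = -3.3059

(-0.7756, -3.3059, 0.2618)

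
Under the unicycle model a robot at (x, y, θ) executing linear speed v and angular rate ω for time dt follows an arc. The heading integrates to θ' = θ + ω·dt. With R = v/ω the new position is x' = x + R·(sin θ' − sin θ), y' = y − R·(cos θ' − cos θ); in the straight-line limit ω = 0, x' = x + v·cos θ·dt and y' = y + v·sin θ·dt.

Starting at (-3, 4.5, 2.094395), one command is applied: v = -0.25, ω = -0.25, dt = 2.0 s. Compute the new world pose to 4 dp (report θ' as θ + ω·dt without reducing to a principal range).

(-2.8663, 4.0236, 1.5944)

θ' = 2.0944 + -0.25·2.0 = 1.5944
R = v/ω = -0.25/-0.25 = 1.0000
x' = -3 + 1.0000·(sin 1.5944 − sin 2.0944) = -2.8663
y' = 4.5 − 1.0000·(cos 1.5944 − cos 2.0944) = 4.0236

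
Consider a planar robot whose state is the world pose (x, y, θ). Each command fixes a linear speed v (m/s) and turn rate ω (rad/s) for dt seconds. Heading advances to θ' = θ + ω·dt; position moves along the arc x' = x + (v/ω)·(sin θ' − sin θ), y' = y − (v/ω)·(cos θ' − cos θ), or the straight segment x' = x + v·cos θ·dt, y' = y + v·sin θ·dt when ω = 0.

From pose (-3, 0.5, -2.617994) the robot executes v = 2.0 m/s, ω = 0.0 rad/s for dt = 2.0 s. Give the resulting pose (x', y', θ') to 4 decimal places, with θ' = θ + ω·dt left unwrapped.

(-6.4641, -1.5000, -2.6180)

θ' = -2.6180 + 0.0·2.0 = -2.6180
ω = 0 → straight: x' = -3 + 2.0·cos(-2.6180)·2.0 = -6.4641
y' = 0.5 + 2.0·sin(-2.6180)·2.0 = -1.5000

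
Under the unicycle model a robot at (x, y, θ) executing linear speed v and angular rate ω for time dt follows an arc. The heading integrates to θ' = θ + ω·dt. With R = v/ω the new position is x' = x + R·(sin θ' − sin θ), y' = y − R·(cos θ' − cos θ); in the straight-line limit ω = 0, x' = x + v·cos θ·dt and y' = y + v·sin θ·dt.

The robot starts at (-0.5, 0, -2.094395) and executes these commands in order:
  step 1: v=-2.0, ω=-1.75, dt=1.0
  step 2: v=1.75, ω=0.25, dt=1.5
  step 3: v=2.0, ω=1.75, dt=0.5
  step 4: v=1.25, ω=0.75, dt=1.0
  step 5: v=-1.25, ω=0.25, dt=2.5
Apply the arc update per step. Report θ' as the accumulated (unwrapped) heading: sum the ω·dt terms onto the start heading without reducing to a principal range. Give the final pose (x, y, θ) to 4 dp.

step 1: θ'=-3.8444 (R=1.1429) → pose (1.2284, 0.3006, -3.8444)
step 2: θ'=-3.4694 (R=7.0000) → pose (-1.0423, 1.5866, -3.4694)
step 3: θ'=-2.5944 (R=1.1429) → pose (-2.0049, 1.4806, -2.5944)
step 4: θ'=-1.8444 (R=1.6667) → pose (-2.7424, 0.5076, -1.8444)
step 5: θ'=-1.2194 (R=-5.0000) → pose (-2.8620, 3.5797, -1.2194)

(-2.8620, 3.5797, -1.2194)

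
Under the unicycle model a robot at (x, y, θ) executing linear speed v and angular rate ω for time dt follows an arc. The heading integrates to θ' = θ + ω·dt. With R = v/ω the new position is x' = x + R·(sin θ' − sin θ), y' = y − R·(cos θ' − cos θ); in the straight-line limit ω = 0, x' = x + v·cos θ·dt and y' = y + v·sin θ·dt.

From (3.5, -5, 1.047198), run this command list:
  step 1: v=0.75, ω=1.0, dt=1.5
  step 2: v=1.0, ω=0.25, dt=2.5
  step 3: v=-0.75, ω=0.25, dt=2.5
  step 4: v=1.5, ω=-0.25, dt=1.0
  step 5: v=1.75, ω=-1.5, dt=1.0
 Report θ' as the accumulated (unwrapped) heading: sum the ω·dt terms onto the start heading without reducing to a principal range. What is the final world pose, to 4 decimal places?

(-0.1423, -2.9190, 2.0472)

step 1: θ'=2.5472 (R=0.7500) → pose (3.2705, -4.0036, 2.5472)
step 2: θ'=3.1722 (R=4.0000) → pose (0.9081, -3.3195, 3.1722)
step 3: θ'=3.7972 (R=-3.0000) → pose (2.6452, -2.6989, 3.7972)
step 4: θ'=3.5472 (R=-6.0000) → pose (1.3548, -3.4560, 3.5472)
step 5: θ'=2.0472 (R=-1.1667) → pose (-0.1423, -2.9190, 2.0472)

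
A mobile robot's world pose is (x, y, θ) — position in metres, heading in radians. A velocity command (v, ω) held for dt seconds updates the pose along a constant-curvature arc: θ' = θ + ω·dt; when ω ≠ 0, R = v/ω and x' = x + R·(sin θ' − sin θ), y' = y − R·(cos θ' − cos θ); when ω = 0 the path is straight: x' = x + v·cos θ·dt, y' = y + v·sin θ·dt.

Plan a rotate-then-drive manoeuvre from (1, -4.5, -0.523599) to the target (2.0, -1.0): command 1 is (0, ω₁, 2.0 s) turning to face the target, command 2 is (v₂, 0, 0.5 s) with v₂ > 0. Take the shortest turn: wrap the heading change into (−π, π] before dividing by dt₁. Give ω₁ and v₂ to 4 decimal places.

heading to target = atan2(-1−-4.5, 2−1) = 1.2925
Δθ = wrap(1.2925 − -0.5236) = 1.8161; ω₁ = Δθ/dt₁ = 0.9080
distance = √((2−1)² + (-1−-4.5)²) = 3.6401; v₂ = distance/dt₂ = 7.2801

ω₁ = 0.9080, v₂ = 7.2801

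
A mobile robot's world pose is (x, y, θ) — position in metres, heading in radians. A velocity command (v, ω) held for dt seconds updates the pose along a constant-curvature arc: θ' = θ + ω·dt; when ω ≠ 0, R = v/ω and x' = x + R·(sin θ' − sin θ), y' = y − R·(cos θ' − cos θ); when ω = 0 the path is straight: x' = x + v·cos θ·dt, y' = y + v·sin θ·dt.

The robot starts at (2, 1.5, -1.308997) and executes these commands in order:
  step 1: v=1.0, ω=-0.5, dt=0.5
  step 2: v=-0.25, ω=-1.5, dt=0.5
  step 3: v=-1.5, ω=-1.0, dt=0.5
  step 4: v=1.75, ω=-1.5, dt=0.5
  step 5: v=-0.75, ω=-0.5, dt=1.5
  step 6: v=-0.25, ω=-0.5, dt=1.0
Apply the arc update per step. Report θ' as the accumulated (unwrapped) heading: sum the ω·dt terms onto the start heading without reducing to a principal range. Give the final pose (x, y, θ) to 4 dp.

(2.6866, 0.5378, -4.8090)

step 1: θ'=-1.5590 (R=-2.0000) → pose (2.0680, 1.0060, -1.5590)
step 2: θ'=-2.3090 (R=0.1667) → pose (2.1114, 1.1201, -2.3090)
step 3: θ'=-2.8090 (R=1.5000) → pose (2.7312, 1.5284, -2.8090)
step 4: θ'=-3.5590 (R=-1.1667) → pose (1.8773, 1.5647, -3.5590)
step 5: θ'=-4.3090 (R=1.5000) → pose (2.6488, 0.7823, -4.3090)
step 6: θ'=-4.8090 (R=0.5000) → pose (2.6866, 0.5378, -4.8090)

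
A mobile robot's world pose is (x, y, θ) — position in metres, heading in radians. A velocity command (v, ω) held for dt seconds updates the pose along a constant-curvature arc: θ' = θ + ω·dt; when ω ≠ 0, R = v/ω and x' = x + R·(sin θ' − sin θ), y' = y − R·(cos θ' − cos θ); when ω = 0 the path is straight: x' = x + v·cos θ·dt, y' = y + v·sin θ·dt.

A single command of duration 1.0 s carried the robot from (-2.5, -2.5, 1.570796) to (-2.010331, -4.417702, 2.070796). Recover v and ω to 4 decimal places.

Δθ = 2.070796 − 1.570796 = 0.500000
ω = Δθ/dt = 0.500000/1.0 = 0.5000
R = −Δy/(cos θ' − cos θ) = -4.0000
v = R·ω = -4.0000·0.5000 = -2.0000

v = -2.0000, ω = 0.5000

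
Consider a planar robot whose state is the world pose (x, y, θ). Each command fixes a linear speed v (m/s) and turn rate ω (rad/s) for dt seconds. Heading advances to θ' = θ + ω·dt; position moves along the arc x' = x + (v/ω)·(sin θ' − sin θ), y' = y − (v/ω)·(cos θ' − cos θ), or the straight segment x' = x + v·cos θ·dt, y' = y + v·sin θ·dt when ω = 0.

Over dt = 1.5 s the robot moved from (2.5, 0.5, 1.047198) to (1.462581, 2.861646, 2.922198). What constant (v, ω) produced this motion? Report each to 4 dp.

Δθ = 2.922198 − 1.047198 = 1.875000
ω = Δθ/dt = 1.875000/1.5 = 1.2500
R = −Δy/(cos θ' − cos θ) = 1.6000
v = R·ω = 1.6000·1.2500 = 2.0000

v = 2.0000, ω = 1.2500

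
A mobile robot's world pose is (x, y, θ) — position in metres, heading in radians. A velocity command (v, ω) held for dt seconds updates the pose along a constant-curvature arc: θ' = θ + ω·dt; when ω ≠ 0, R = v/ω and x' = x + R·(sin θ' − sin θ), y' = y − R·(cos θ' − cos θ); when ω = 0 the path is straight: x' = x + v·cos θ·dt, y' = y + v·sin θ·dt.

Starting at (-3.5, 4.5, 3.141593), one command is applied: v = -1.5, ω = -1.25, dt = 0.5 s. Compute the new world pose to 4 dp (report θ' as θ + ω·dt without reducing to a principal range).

(-2.7979, 4.2732, 2.5166)

θ' = 3.1416 + -1.25·0.5 = 2.5166
R = v/ω = -1.5/-1.25 = 1.2000
x' = -3.5 + 1.2000·(sin 2.5166 − sin 3.1416) = -2.7979
y' = 4.5 − 1.2000·(cos 2.5166 − cos 3.1416) = 4.2732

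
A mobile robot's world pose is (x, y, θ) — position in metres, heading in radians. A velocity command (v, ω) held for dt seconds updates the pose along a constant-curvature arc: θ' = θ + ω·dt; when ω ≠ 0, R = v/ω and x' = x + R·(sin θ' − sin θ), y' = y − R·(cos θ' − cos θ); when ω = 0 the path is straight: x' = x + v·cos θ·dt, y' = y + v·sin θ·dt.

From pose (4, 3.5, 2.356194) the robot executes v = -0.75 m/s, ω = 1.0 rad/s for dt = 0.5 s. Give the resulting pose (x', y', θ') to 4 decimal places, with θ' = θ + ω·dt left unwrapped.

θ' = 2.3562 + 1.0·0.5 = 2.8562
R = v/ω = -0.75/1.0 = -0.7500
x' = 4 + -0.7500·(sin 2.8562 − sin 2.3562) = 4.3192
y' = 3.5 − -0.7500·(cos 2.8562 − cos 2.3562) = 3.3107

(4.3192, 3.3107, 2.8562)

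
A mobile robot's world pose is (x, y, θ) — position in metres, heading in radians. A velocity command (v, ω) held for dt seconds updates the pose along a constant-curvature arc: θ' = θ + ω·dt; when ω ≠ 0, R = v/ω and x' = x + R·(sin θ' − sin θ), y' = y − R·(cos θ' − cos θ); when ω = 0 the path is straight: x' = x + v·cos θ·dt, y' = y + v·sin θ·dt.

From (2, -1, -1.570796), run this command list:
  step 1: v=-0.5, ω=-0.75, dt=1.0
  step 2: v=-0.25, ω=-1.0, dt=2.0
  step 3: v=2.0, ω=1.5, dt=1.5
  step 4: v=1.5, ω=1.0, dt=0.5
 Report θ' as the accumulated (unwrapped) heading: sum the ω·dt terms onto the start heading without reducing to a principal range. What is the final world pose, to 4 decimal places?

step 1: θ'=-2.3208 (R=0.6667) → pose (2.1789, -0.5456, -2.3208)
step 2: θ'=-4.3208 (R=0.2500) → pose (2.5929, -0.6206, -4.3208)
step 3: θ'=-2.0708 (R=1.3333) → pose (0.1904, -0.4902, -2.0708)
step 4: θ'=-1.5708 (R=1.5000) → pose (0.0067, -1.2094, -1.5708)

(0.0067, -1.2094, -1.5708)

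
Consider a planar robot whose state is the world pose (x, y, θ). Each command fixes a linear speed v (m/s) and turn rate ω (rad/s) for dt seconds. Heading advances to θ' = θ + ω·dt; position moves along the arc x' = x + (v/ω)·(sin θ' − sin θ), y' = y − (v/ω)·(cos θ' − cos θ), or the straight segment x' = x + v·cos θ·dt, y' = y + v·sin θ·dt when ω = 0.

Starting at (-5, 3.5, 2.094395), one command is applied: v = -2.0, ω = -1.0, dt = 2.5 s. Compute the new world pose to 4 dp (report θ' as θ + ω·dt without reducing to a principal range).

(-7.5212, 0.6623, -0.4056)

θ' = 2.0944 + -1.0·2.5 = -0.4056
R = v/ω = -2.0/-1.0 = 2.0000
x' = -5 + 2.0000·(sin -0.4056 − sin 2.0944) = -7.5212
y' = 3.5 − 2.0000·(cos -0.4056 − cos 2.0944) = 0.6623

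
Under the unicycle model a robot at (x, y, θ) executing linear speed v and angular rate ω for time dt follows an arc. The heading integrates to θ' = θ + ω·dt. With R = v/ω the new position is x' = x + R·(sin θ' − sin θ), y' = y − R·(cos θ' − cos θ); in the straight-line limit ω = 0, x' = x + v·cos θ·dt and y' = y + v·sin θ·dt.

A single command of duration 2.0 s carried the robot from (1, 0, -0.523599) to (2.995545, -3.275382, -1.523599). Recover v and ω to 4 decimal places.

Δθ = -1.523599 − -0.523599 = -1.000000
ω = Δθ/dt = -1.000000/2.0 = -0.5000
R = −Δy/(cos θ' − cos θ) = -4.0000
v = R·ω = -4.0000·-0.5000 = 2.0000

v = 2.0000, ω = -0.5000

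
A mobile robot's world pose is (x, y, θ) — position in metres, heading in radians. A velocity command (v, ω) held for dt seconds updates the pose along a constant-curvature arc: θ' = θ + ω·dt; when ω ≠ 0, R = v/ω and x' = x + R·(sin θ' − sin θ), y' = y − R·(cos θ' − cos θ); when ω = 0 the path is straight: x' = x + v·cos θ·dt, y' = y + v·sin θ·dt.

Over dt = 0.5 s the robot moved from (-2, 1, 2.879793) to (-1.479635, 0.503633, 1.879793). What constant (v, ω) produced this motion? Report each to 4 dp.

Δθ = 1.879793 − 2.879793 = -1.000000
ω = Δθ/dt = -1.000000/0.5 = -2.0000
R = Δx/(sin θ' − sin θ) = 0.7500
v = R·ω = 0.7500·-2.0000 = -1.5000

v = -1.5000, ω = -2.0000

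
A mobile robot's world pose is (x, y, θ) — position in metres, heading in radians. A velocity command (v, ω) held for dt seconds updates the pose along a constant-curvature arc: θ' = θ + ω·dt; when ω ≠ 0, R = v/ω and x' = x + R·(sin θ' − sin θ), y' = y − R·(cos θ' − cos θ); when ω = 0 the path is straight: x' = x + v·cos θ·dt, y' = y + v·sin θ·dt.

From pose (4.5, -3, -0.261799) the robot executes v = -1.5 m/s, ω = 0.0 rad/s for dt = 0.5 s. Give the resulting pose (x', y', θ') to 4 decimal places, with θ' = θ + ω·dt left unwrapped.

(3.7756, -2.8059, -0.2618)

θ' = -0.2618 + 0.0·0.5 = -0.2618
ω = 0 → straight: x' = 4.5 + -1.5·cos(-0.2618)·0.5 = 3.7756
y' = -3 + -1.5·sin(-0.2618)·0.5 = -2.8059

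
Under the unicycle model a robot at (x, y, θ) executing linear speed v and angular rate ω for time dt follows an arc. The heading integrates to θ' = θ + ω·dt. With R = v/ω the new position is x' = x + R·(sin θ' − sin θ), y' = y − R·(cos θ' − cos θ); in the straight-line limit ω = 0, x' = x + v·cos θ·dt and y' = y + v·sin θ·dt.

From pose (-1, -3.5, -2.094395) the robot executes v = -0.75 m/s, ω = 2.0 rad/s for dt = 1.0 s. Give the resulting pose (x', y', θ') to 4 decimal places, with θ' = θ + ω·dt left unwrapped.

θ' = -2.0944 + 2.0·1.0 = -0.0944
R = v/ω = -0.75/2.0 = -0.3750
x' = -1 + -0.3750·(sin -0.0944 − sin -2.0944) = -1.2894
y' = -3.5 − -0.3750·(cos -0.0944 − cos -2.0944) = -2.9392

(-1.2894, -2.9392, -0.0944)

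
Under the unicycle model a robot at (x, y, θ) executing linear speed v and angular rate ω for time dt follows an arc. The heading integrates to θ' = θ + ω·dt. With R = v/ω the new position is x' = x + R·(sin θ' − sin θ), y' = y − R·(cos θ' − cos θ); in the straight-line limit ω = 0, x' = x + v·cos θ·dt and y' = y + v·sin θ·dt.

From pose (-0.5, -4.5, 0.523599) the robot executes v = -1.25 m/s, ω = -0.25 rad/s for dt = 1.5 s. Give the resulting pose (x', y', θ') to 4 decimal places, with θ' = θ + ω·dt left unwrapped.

θ' = 0.5236 + -0.25·1.5 = 0.1486
R = v/ω = -1.25/-0.25 = 5.0000
x' = -0.5 + 5.0000·(sin 0.1486 − sin 0.5236) = -2.2597
y' = -4.5 − 5.0000·(cos 0.1486 − cos 0.5236) = -5.1148

(-2.2597, -5.1148, 0.1486)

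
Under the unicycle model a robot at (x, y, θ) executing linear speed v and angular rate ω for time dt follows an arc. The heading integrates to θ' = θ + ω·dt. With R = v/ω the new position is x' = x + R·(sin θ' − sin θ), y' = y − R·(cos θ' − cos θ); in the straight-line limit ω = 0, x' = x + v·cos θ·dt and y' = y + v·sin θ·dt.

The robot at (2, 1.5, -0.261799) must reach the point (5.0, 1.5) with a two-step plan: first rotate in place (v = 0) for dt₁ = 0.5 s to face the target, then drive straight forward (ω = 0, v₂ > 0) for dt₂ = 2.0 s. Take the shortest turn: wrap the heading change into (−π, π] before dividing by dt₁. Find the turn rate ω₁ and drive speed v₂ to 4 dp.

ω₁ = 0.5236, v₂ = 1.5000

heading to target = atan2(1.5−1.5, 5−2) = 0.0000
Δθ = wrap(0.0000 − -0.2618) = 0.2618; ω₁ = Δθ/dt₁ = 0.5236
distance = √((5−2)² + (1.5−1.5)²) = 3.0000; v₂ = distance/dt₂ = 1.5000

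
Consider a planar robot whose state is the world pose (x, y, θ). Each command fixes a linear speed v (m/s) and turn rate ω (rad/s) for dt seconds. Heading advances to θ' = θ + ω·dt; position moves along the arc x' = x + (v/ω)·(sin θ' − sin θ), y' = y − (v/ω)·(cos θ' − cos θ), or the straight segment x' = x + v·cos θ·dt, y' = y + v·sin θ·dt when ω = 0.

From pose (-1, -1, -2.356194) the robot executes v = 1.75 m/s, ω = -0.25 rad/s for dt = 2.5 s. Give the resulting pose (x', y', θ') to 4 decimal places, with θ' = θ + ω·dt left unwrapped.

(-4.8318, -2.9604, -2.9812)

θ' = -2.3562 + -0.25·2.5 = -2.9812
R = v/ω = 1.75/-0.25 = -7.0000
x' = -1 + -7.0000·(sin -2.9812 − sin -2.3562) = -4.8318
y' = -1 − -7.0000·(cos -2.9812 − cos -2.3562) = -2.9604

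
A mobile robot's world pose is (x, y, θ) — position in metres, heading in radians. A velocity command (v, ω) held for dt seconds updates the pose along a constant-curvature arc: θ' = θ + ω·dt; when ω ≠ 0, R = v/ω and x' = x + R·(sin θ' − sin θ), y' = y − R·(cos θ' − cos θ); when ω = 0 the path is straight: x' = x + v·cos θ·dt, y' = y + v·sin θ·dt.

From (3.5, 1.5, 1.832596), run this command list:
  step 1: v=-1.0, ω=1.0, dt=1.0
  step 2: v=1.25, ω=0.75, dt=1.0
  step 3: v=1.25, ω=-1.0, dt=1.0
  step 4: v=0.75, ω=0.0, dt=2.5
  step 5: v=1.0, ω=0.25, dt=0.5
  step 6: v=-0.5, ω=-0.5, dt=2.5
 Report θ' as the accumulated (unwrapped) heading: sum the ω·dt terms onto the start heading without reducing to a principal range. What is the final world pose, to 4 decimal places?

step 1: θ'=2.8326 (R=-1.0000) → pose (4.1618, 0.8062, 2.8326)
step 2: θ'=3.5826 (R=1.6667) → pose (2.9436, 0.7257, 3.5826)
step 3: θ'=2.5826 (R=-1.2500) → pose (1.7471, 0.7963, 2.5826)
step 4: θ'=2.5826 (straight) → pose (0.1575, 1.7907, 2.5826)
step 5: θ'=2.7076 (R=4.0000) → pose (-0.2818, 2.0287, 2.7076)
step 6: θ'=1.4576 (R=1.0000) → pose (0.2912, 1.0085, 1.4576)

(0.2912, 1.0085, 1.4576)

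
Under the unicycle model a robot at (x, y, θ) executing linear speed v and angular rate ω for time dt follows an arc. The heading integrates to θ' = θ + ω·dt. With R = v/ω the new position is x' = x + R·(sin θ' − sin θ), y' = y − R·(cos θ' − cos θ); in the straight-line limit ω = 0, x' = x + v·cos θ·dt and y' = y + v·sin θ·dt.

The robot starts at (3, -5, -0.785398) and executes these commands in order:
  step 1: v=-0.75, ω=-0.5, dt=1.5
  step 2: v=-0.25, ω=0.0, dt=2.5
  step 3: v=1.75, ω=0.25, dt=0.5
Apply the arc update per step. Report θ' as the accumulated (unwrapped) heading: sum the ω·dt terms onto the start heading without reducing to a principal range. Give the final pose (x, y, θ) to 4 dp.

step 1: θ'=-1.5354 (R=1.5000) → pose (2.5616, -3.9924, -1.5354)
step 2: θ'=-1.5354 (straight) → pose (2.5395, -3.3678, -1.5354)
step 3: θ'=-1.4104 (R=7.0000) → pose (2.6249, -4.2381, -1.4104)

(2.6249, -4.2381, -1.4104)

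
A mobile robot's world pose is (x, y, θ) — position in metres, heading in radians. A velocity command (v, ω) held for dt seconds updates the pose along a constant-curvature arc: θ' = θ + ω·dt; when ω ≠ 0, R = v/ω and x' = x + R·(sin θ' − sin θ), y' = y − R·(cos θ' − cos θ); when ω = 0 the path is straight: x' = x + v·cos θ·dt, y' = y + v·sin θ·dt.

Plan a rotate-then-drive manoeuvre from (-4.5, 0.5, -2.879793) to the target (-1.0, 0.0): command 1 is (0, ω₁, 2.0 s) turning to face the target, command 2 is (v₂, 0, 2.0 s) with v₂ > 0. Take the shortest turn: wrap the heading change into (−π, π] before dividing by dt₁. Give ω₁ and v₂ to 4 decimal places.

heading to target = atan2(0−0.5, -1−-4.5) = -0.1419
Δθ = wrap(-0.1419 − -2.8798) = 2.7379; ω₁ = Δθ/dt₁ = 1.3689
distance = √((-1−-4.5)² + (0−0.5)²) = 3.5355; v₂ = distance/dt₂ = 1.7678

ω₁ = 1.3689, v₂ = 1.7678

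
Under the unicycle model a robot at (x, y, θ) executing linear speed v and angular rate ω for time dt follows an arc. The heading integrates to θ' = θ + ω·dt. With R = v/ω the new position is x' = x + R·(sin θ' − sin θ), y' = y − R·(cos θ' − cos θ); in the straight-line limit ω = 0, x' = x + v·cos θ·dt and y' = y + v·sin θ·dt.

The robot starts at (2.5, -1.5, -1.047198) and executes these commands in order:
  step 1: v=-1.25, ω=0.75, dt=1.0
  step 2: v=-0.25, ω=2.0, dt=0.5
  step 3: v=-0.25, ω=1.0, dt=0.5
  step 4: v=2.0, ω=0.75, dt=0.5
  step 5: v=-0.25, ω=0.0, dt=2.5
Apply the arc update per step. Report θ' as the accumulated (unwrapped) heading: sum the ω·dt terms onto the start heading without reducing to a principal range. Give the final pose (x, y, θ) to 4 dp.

step 1: θ'=-0.2972 (R=-1.6667) → pose (1.5447, -0.7397, -0.2972)
step 2: θ'=0.7028 (R=-0.1250) → pose (1.4273, -0.7639, 0.7028)
step 3: θ'=1.2028 (R=-0.2500) → pose (1.3556, -0.8647, 1.2028)
step 4: θ'=1.5778 (R=2.6667) → pose (1.5341, 0.1133, 1.5778)
step 5: θ'=1.5778 (straight) → pose (1.5385, -0.5117, 1.5778)

(1.5385, -0.5117, 1.5778)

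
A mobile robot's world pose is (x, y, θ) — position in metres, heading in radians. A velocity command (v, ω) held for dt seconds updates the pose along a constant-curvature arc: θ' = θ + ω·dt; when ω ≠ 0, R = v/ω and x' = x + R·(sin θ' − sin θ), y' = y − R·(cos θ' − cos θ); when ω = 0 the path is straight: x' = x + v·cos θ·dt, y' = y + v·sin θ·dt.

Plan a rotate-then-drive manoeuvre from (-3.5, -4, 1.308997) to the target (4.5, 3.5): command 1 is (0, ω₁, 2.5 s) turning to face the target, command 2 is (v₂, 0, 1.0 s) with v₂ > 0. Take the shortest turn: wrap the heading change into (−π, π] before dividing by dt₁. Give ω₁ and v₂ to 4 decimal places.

ω₁ = -0.2223, v₂ = 10.9659

heading to target = atan2(3.5−-4, 4.5−-3.5) = 0.7532
Δθ = wrap(0.7532 − 1.3090) = -0.5558; ω₁ = Δθ/dt₁ = -0.2223
distance = √((4.5−-3.5)² + (3.5−-4)²) = 10.9659; v₂ = distance/dt₂ = 10.9659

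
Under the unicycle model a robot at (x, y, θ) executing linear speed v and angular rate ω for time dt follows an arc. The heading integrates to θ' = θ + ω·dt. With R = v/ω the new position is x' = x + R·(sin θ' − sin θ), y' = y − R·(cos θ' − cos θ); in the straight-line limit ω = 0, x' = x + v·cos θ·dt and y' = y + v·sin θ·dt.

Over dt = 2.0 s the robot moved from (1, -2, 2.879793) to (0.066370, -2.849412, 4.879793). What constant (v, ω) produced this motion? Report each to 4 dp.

Δθ = 4.879793 − 2.879793 = 2.000000
ω = Δθ/dt = 2.000000/2.0 = 1.0000
R = Δx/(sin θ' − sin θ) = 0.7500
v = R·ω = 0.7500·1.0000 = 0.7500

v = 0.7500, ω = 1.0000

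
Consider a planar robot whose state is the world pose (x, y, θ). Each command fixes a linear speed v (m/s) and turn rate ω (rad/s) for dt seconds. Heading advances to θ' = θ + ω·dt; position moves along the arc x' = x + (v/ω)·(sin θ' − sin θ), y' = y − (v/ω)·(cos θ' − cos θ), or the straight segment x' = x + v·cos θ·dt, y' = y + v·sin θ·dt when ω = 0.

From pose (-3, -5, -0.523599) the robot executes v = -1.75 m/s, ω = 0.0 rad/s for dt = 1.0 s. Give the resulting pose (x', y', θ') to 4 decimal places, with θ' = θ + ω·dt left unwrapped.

(-4.5155, -4.1250, -0.5236)

θ' = -0.5236 + 0.0·1.0 = -0.5236
ω = 0 → straight: x' = -3 + -1.75·cos(-0.5236)·1.0 = -4.5155
y' = -5 + -1.75·sin(-0.5236)·1.0 = -4.1250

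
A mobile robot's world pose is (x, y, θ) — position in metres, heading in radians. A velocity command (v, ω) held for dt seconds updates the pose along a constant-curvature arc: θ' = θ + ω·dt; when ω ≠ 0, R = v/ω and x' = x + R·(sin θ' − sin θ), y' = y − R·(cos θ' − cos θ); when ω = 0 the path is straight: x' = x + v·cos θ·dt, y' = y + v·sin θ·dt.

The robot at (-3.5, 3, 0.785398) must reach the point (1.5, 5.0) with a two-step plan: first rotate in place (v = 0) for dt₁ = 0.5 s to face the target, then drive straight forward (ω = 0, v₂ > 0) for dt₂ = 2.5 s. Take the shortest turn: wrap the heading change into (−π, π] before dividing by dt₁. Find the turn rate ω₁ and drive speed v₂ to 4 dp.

heading to target = atan2(5−3, 1.5−-3.5) = 0.3805
Δθ = wrap(0.3805 − 0.7854) = -0.4049; ω₁ = Δθ/dt₁ = -0.8098
distance = √((1.5−-3.5)² + (5−3)²) = 5.3852; v₂ = distance/dt₂ = 2.1541

ω₁ = -0.8098, v₂ = 2.1541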